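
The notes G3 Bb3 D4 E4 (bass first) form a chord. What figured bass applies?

The notes G, Bb, D, E stack in thirds as E–G–Bb–D — an E half-diminished seventh chord. The bass G is the third, so this is first inversion: figured 6/5.

6/5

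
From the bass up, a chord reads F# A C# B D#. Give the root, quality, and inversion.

Reducing to letter names: F#, A, C#, B, D#. These stack in thirds as B–D#–F#–A–C# — a B dominant ninth chord.
F# is the fifth of B dominant ninth; fifth in the bass means second inversion.

B dominant ninth, second inversion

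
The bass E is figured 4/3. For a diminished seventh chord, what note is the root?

The figures 4/3 mean the fifth of the chord is in the bass. If E is the fifth of a diminished seventh chord, the root is A# (chord tones A#–C#–E–G).

A#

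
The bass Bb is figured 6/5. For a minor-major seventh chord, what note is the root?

G

The figures 6/5 mean the third of the chord is in the bass. If Bb is the third of a minor-major seventh chord, the root is G (chord tones G–Bb–D–F#).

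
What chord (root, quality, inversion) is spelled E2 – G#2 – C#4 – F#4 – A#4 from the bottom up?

F# dominant ninth, third inversion

The distinct note names are E, G#, C#, F#, A#. Stacked in thirds they read F#–A#–C#–E–G#, which is a dominant ninth chord on F#.
The lowest note is E, the seventh of the chord, so this is third inversion.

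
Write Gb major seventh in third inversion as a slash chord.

Third inversion of Gb major seventh has the seventh (F) in the bass. As a slash chord: Gbmaj7/F.

Gbmaj7/F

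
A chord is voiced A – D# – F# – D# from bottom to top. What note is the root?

Reordering A, D#, F# into stacked thirds gives D#–F#–A; the bottom of that stack, D#, is the root.

D#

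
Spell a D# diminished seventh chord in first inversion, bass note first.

F#, A, C, D#

Spelling D# diminished seventh: D#–F#–A–C. In first inversion the third is bass, giving F#, A, C, D# from the bottom.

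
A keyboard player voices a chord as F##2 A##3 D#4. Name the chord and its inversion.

The pitch classes F##, A##, D# arrange in thirds as D#–F##–A##: a D# augmented triad.
F## is the third of D# augmented; third in the bass means first inversion (figured bass 6).

D# augmented, first inversion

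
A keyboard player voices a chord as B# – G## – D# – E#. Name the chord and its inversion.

The pitch classes B#, G##, D#, E# arrange in thirds as E#–G##–B#–D#: an E# dominant seventh chord.
The lowest note is B#, the fifth of the chord, so this is second inversion (figured bass 4/3).

E# dominant seventh, second inversion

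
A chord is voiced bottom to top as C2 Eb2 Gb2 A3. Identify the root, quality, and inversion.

A diminished seventh, first inversion

Reducing to letter names: C, Eb, Gb, A. These stack in thirds as A–C–Eb–Gb — an A diminished seventh chord.
C is the third of A diminished seventh; third in the bass means first inversion (figured bass 6/5).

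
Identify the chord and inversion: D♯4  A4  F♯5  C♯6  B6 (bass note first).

B dominant ninth, first inversion

The pitch classes D#, A, F#, C#, B arrange in thirds as B–D#–F#–A–C#: a B dominant ninth chord.
The lowest note is D#, the third of the chord, so this is first inversion.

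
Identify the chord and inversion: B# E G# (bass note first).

E augmented, second inversion

The pitch classes B#, E, G# arrange in thirds as E–G#–B#: an E augmented triad.
B# is the fifth of E augmented; fifth in the bass means second inversion (figured bass 6/4).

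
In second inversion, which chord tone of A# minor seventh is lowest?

A# minor seventh is A#–C#–E#–G#. Second inversion places the fifth in the bass: E#.

E#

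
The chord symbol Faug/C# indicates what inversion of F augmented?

second inversion

Faug/C# means F augmented with C# in the bass. C# is the fifth of F augmented (F–A–C#), so this is second inversion.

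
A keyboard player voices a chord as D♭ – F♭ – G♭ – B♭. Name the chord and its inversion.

Reducing to letter names: Db, Fb, Gb, Bb. These stack in thirds as Gb–Bb–Db–Fb — a Gb dominant seventh chord.
The lowest note is Db, the fifth of the chord, so this is second inversion (figured bass 4/3).

Gb dominant seventh, second inversion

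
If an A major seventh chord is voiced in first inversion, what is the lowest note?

C#

The third of A major seventh (A–C#–E–G#) is C#; that is the bass in first inversion.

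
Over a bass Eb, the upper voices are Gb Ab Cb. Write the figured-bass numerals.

4/3

The notes Eb, Gb, Ab, Cb stack in thirds as Ab–Cb–Eb–Gb — an Ab minor seventh chord. The bass Eb is the fifth, so this is second inversion: figured 4/3.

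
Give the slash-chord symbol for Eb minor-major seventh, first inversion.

First inversion of Eb minor-major seventh has the third (Gb) in the bass. As a slash chord: Ebm(maj7)/Gb.

Ebm(maj7)/Gb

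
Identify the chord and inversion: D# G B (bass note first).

G augmented, second inversion

The distinct note names are D#, G, B. Stacked in thirds they read G–B–D#, which is an augmented triad on G.
With the fifth (D#) in the bass, the chord is in second inversion (figured bass 6/4).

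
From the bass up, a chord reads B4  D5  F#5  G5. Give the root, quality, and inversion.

The distinct note names are B, D, F#, G. Stacked in thirds they read G–B–D–F#, which is a major seventh chord on G.
B is the third of G major seventh; third in the bass means first inversion (figured bass 6/5).

G major seventh, first inversion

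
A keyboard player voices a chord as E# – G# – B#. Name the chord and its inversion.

E# minor, root position

The pitch classes E#, G#, B# arrange in thirds as E#–G#–B#: an E# minor triad.
The lowest note is E#, the root of the chord, so this is root position (figured bass 5/3).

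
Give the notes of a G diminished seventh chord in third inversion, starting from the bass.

Fb, G, Bb, Db

G diminished seventh is G–Bb–Db–Fb. Third inversion puts the seventh (Fb) in the bass, with the remaining tones above: Fb, G, Bb, Db.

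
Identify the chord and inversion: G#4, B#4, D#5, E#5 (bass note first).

E# minor seventh, first inversion

The distinct note names are G#, B#, D#, E#. Stacked in thirds they read E#–G#–B#–D#, which is a minor seventh chord on E#.
The lowest note is G#, the third of the chord, so this is first inversion (figured bass 6/5).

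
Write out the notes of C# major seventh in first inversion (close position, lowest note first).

E#, G#, B#, C#

C# major seventh is C#–E#–G#–B#. First inversion puts the third (E#) in the bass, with the remaining tones above: E#, G#, B#, C#.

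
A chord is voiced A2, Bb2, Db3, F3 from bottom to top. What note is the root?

Bb

Reordering A, Bb, Db, F into stacked thirds gives Bb–Db–F–A; the bottom of that stack, Bb, is the root.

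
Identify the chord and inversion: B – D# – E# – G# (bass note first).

The distinct note names are B, D#, E#, G#. Stacked in thirds they read E#–G#–B–D#, which is a half-diminished seventh chord on E#.
With the fifth (B) in the bass, the chord is in second inversion (figured bass 4/3).

E# half-diminished seventh, second inversion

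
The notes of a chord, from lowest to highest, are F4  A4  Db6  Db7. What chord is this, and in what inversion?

The pitch classes F, A, Db arrange in thirds as Db–F–A: a Db augmented triad.
The lowest note is F, the third of the chord, so this is first inversion (figured bass 6).

Db augmented, first inversion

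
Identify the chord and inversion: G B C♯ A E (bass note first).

A dominant ninth, third inversion

The distinct note names are G, B, C#, A, E. Stacked in thirds they read A–C#–E–G–B, which is a dominant ninth chord on A.
G is the seventh of A dominant ninth; seventh in the bass means third inversion.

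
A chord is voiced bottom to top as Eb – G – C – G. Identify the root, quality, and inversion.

The distinct note names are Eb, G, C. Stacked in thirds they read C–Eb–G, which is a minor triad on C.
Eb is the third of C minor; third in the bass means first inversion (figured bass 6).

C minor, first inversion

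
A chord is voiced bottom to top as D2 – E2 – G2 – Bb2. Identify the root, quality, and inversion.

The pitch classes D, E, G, Bb arrange in thirds as E–G–Bb–D: an E half-diminished seventh chord.
With the seventh (D) in the bass, the chord is in third inversion (figured bass 4/2).

E half-diminished seventh, third inversion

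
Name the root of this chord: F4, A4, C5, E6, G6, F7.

The distinct letter names are F, A, C, E, G. Arranged as a stack of thirds they read F–A–C–E–G, so F is the root (an F major ninth chord).

F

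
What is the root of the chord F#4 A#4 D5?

Reordering F#, A#, D into stacked thirds gives D–F#–A#; the bottom of that stack, D, is the root.

D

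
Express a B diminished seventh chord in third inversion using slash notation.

Bdim7/Ab

Third inversion of B diminished seventh has the seventh (Ab) in the bass. As a slash chord: Bdim7/Ab.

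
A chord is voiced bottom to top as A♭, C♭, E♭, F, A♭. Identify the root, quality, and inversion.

F half-diminished seventh, first inversion

The pitch classes Ab, Cb, Eb, F arrange in thirds as F–Ab–Cb–Eb: an F half-diminished seventh chord.
Ab is the third of F half-diminished seventh; third in the bass means first inversion (figured bass 6/5).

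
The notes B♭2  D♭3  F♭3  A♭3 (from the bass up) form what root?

Bb, Db, Fb, Ab are the tones of a Bb half-diminished seventh chord (Bb–Db–Fb–Ab), making Bb the root.

Bb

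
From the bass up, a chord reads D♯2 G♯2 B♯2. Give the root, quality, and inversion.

G# major, second inversion

The distinct note names are D#, G#, B#. Stacked in thirds they read G#–B#–D#, which is a major triad on G#.
With the fifth (D#) in the bass, the chord is in second inversion (figured bass 6/4).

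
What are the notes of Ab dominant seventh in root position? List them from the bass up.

Ab dominant seventh is Ab–C–Eb–Gb. Root position puts the root (Ab) in the bass, with the remaining tones above: Ab, C, Eb, Gb.

Ab, C, Eb, Gb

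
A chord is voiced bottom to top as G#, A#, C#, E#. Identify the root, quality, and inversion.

The distinct note names are G#, A#, C#, E#. Stacked in thirds they read A#–C#–E#–G#, which is a minor seventh chord on A#.
G# is the seventh of A# minor seventh; seventh in the bass means third inversion (figured bass 4/2).

A# minor seventh, third inversion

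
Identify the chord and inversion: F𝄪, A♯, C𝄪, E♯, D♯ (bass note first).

The distinct note names are F##, A#, C##, E#, D#. Stacked in thirds they read D#–F##–A#–C##–E#, which is a major ninth chord on D#.
The lowest note is F##, the third of the chord, so this is first inversion.

D# major ninth, first inversion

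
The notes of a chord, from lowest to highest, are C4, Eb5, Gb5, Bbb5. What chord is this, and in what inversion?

C diminished seventh, root position

Reducing to letter names: C, Eb, Gb, Bbb. These stack in thirds as C–Eb–Gb–Bbb — a C diminished seventh chord.
The lowest note is C, the root of the chord, so this is root position (figured bass 7).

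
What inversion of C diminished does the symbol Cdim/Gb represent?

second inversion

Cdim/Gb means C diminished with Gb in the bass. Gb is the fifth of C diminished (C–Eb–Gb), so this is second inversion.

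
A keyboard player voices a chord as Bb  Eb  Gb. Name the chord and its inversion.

Eb minor, second inversion

Reducing to letter names: Bb, Eb, Gb. These stack in thirds as Eb–Gb–Bb — an Eb minor triad.
With the fifth (Bb) in the bass, the chord is in second inversion (figured bass 6/4).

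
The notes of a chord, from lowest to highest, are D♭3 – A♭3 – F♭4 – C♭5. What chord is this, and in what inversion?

Db minor seventh, root position

The pitch classes Db, Ab, Fb, Cb arrange in thirds as Db–Fb–Ab–Cb: a Db minor seventh chord.
The lowest note is Db, the root of the chord, so this is root position (figured bass 7).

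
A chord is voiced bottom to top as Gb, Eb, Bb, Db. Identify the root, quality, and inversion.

Eb minor seventh, first inversion

The distinct note names are Gb, Eb, Bb, Db. Stacked in thirds they read Eb–Gb–Bb–Db, which is a minor seventh chord on Eb.
The lowest note is Gb, the third of the chord, so this is first inversion (figured bass 6/5).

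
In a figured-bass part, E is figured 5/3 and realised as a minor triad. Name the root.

The figures 5/3 mean the root of the chord is in the bass. If E is the root of a minor triad, the root is E (chord tones E–G–B).

E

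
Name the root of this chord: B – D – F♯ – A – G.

G

B, D, F#, A, G are the tones of a G major ninth chord (G–B–D–F#–A), making G the root.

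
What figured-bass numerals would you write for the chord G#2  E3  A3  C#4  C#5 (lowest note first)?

4/2

The notes G#, E, A, C# stack in thirds as A–C#–E–G# — an A major seventh chord. The bass G# is the seventh, so this is third inversion: figured 4/2.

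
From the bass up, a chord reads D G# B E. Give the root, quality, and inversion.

Reducing to letter names: D, G#, B, E. These stack in thirds as E–G#–B–D — an E dominant seventh chord.
The lowest note is D, the seventh of the chord, so this is third inversion (figured bass 4/2).

E dominant seventh, third inversion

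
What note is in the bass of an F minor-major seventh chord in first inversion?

In first inversion the third is lowest. For F minor-major seventh (F–Ab–C–E) that is Ab.

Ab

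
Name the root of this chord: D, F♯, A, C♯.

D

Reordering D, F#, A, C# into stacked thirds gives D–F#–A–C#; the bottom of that stack, D, is the root.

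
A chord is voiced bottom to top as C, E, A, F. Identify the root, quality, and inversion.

Reducing to letter names: C, E, A, F. These stack in thirds as F–A–C–E — an F major seventh chord.
The lowest note is C, the fifth of the chord, so this is second inversion (figured bass 4/3).

F major seventh, second inversion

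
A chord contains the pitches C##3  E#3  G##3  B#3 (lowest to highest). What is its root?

The distinct letter names are C##, E#, G##, B#. Arranged as a stack of thirds they read C##–E#–G##–B#, so C## is the root (a C## minor seventh chord).

C##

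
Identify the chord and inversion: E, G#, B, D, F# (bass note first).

Reducing to letter names: E, G#, B, D, F#. These stack in thirds as E–G#–B–D–F# — an E dominant ninth chord.
With the root (E) in the bass, the chord is in root position.

E dominant ninth, root position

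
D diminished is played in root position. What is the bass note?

In root position the root is lowest. For D diminished (D–F–Ab) that is D.

D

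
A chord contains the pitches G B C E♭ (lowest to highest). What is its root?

The distinct letter names are G, B, C, Eb. Arranged as a stack of thirds they read C–Eb–G–B, so C is the root (a C minor-major seventh chord).

C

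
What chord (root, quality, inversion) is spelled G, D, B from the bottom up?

G major, root position

The pitch classes G, D, B arrange in thirds as G–B–D: a G major triad.
The lowest note is G, the root of the chord, so this is root position (figured bass 5/3).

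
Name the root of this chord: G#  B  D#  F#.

G#, B, D#, F# are the tones of a G# minor seventh chord (G#–B–D#–F#), making G# the root.

G#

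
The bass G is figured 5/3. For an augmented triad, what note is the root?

G

The figures 5/3 mean the root of the chord is in the bass. If G is the root of an augmented triad, the root is G (chord tones G–B–D#).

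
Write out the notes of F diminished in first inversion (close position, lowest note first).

Ab, Cb, F

Spelling F diminished: F–Ab–Cb. In first inversion the third is bass, giving Ab, Cb, F from the bottom.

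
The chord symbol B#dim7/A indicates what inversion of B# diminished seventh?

B#dim7/A means B# diminished seventh with A in the bass. A is the seventh of B# diminished seventh (B#–D#–F#–A), so this is third inversion.

third inversion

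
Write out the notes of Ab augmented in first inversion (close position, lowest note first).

Spelling Ab augmented: Ab–C–E. In first inversion the third is bass, giving C, E, Ab from the bottom.

C, E, Ab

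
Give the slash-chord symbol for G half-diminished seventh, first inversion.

Gø7/Bb

First inversion of G half-diminished seventh has the third (Bb) in the bass. As a slash chord: Gø7/Bb.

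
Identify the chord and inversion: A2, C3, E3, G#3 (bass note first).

A minor-major seventh, root position

Reducing to letter names: A, C, E, G#. These stack in thirds as A–C–E–G# — an A minor-major seventh chord.
With the root (A) in the bass, the chord is in root position (figured bass 7).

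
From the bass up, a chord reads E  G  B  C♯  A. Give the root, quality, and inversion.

Reducing to letter names: E, G, B, C#, A. These stack in thirds as A–C#–E–G–B — an A dominant ninth chord.
The lowest note is E, the fifth of the chord, so this is second inversion.

A dominant ninth, second inversion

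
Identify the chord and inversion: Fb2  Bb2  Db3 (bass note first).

The distinct note names are Fb, Bb, Db. Stacked in thirds they read Bb–Db–Fb, which is a diminished triad on Bb.
With the fifth (Fb) in the bass, the chord is in second inversion (figured bass 6/4).

Bb diminished, second inversion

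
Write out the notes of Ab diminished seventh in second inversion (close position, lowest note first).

Ebb, Gbb, Ab, Cb

The chord tones are Ab–Cb–Ebb–Gbb. With the fifth (Ebb) lowest for second inversion: Ebb, Gbb, Ab, Cb.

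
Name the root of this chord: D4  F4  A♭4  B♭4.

D, F, Ab, Bb are the tones of a Bb dominant seventh chord (Bb–D–F–Ab), making Bb the root.

Bb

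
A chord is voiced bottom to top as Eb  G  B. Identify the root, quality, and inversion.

The distinct note names are Eb, G, B. Stacked in thirds they read Eb–G–B, which is an augmented triad on Eb.
Eb is the root of Eb augmented; root in the bass means root position (figured bass 5/3).

Eb augmented, root position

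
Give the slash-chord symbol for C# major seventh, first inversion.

C#maj7/E#

First inversion of C# major seventh has the third (E#) in the bass. As a slash chord: C#maj7/E#.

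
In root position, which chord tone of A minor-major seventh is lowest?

The root of A minor-major seventh (A–C–E–G#) is A; that is the bass in root position.

A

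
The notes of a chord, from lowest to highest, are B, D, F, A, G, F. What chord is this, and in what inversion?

G dominant ninth, first inversion

Reducing to letter names: B, D, F, A, G. These stack in thirds as G–B–D–F–A — a G dominant ninth chord.
B is the third of G dominant ninth; third in the bass means first inversion.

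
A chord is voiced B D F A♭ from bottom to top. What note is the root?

B

Reordering B, D, F, Ab into stacked thirds gives B–D–F–Ab; the bottom of that stack, B, is the root.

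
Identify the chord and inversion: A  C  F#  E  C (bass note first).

F# half-diminished seventh, first inversion

Reducing to letter names: A, C, F#, E. These stack in thirds as F#–A–C–E — an F# half-diminished seventh chord.
The lowest note is A, the third of the chord, so this is first inversion (figured bass 6/5).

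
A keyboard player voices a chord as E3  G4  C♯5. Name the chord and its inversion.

C# diminished, first inversion

Reducing to letter names: E, G, C#. These stack in thirds as C#–E–G — a C# diminished triad.
The lowest note is E, the third of the chord, so this is first inversion (figured bass 6).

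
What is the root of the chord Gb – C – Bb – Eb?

The distinct letter names are Gb, C, Bb, Eb. Arranged as a stack of thirds they read C–Eb–Gb–Bb, so C is the root (a C half-diminished seventh chord).

C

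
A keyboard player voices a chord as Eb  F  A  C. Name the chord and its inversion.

F dominant seventh, third inversion

The pitch classes Eb, F, A, C arrange in thirds as F–A–C–Eb: an F dominant seventh chord.
With the seventh (Eb) in the bass, the chord is in third inversion (figured bass 4/2).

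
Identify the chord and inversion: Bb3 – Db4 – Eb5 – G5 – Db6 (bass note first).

Eb dominant seventh, second inversion

The pitch classes Bb, Db, Eb, G arrange in thirds as Eb–G–Bb–Db: an Eb dominant seventh chord.
The lowest note is Bb, the fifth of the chord, so this is second inversion (figured bass 4/3).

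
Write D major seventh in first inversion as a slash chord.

Dmaj7/F#

First inversion of D major seventh has the third (F#) in the bass. As a slash chord: Dmaj7/F#.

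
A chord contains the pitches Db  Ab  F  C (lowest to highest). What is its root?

The distinct letter names are Db, Ab, F, C. Arranged as a stack of thirds they read Db–F–Ab–C, so Db is the root (a Db major seventh chord).

Db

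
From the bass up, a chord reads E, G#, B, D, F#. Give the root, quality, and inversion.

The distinct note names are E, G#, B, D, F#. Stacked in thirds they read E–G#–B–D–F#, which is a dominant ninth chord on E.
E is the root of E dominant ninth; root in the bass means root position.

E dominant ninth, root position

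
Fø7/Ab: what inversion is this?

first inversion

Fø7/Ab means F half-diminished seventh with Ab in the bass. Ab is the third of F half-diminished seventh (F–Ab–Cb–Eb), so this is first inversion.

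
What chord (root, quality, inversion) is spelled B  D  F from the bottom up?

The distinct note names are B, D, F. Stacked in thirds they read B–D–F, which is a diminished triad on B.
The lowest note is B, the root of the chord, so this is root position (figured bass 5/3).

B diminished, root position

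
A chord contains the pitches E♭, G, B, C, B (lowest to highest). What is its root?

C

The distinct letter names are Eb, G, B, C. Arranged as a stack of thirds they read C–Eb–G–B, so C is the root (a C minor-major seventh chord).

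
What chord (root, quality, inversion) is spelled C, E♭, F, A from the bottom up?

F dominant seventh, second inversion

The distinct note names are C, Eb, F, A. Stacked in thirds they read F–A–C–Eb, which is a dominant seventh chord on F.
C is the fifth of F dominant seventh; fifth in the bass means second inversion (figured bass 4/3).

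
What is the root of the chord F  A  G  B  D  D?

G

F, A, G, B, D are the tones of a G dominant ninth chord (G–B–D–F–A), making G the root.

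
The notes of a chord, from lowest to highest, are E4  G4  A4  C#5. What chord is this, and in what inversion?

The distinct note names are E, G, A, C#. Stacked in thirds they read A–C#–E–G, which is a dominant seventh chord on A.
The lowest note is E, the fifth of the chord, so this is second inversion (figured bass 4/3).

A dominant seventh, second inversion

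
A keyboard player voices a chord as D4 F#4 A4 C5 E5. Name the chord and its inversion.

D dominant ninth, root position

The distinct note names are D, F#, A, C, E. Stacked in thirds they read D–F#–A–C–E, which is a dominant ninth chord on D.
The lowest note is D, the root of the chord, so this is root position.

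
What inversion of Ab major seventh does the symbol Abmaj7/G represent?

third inversion

Abmaj7/G means Ab major seventh with G in the bass. G is the seventh of Ab major seventh (Ab–C–Eb–G), so this is third inversion.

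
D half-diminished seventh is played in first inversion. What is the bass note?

F

The third of D half-diminished seventh (D–F–Ab–C) is F; that is the bass in first inversion.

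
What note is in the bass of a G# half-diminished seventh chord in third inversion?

In third inversion the seventh is lowest. For G# half-diminished seventh (G#–B–D–F#) that is F#.

F#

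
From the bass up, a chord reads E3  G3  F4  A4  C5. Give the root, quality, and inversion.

Reducing to letter names: E, G, F, A, C. These stack in thirds as F–A–C–E–G — an F major ninth chord.
E is the seventh of F major ninth; seventh in the bass means third inversion.

F major ninth, third inversion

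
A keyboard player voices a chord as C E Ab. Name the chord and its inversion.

The distinct note names are C, E, Ab. Stacked in thirds they read Ab–C–E, which is an augmented triad on Ab.
With the third (C) in the bass, the chord is in first inversion (figured bass 6).

Ab augmented, first inversion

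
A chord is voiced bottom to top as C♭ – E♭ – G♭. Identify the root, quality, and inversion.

The distinct note names are Cb, Eb, Gb. Stacked in thirds they read Cb–Eb–Gb, which is a major triad on Cb.
The lowest note is Cb, the root of the chord, so this is root position (figured bass 5/3).

Cb major, root position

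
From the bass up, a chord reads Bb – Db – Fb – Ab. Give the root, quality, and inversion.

Bb half-diminished seventh, root position

Reducing to letter names: Bb, Db, Fb, Ab. These stack in thirds as Bb–Db–Fb–Ab — a Bb half-diminished seventh chord.
Bb is the root of Bb half-diminished seventh; root in the bass means root position (figured bass 7).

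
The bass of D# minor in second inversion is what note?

A#

The fifth of D# minor (D#–F#–A#) is A#; that is the bass in second inversion.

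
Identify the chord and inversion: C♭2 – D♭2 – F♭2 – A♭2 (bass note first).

Reducing to letter names: Cb, Db, Fb, Ab. These stack in thirds as Db–Fb–Ab–Cb — a Db minor seventh chord.
The lowest note is Cb, the seventh of the chord, so this is third inversion (figured bass 4/2).

Db minor seventh, third inversion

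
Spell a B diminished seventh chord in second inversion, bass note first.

B diminished seventh is B–D–F–Ab. Second inversion puts the fifth (F) in the bass, with the remaining tones above: F, Ab, B, D.

F, Ab, B, D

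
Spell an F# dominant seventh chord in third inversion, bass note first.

F# dominant seventh is F#–A#–C#–E. Third inversion puts the seventh (E) in the bass, with the remaining tones above: E, F#, A#, C#.

E, F#, A#, C#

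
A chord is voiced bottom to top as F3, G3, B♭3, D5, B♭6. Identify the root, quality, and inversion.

Reducing to letter names: F, G, Bb, D. These stack in thirds as G–Bb–D–F — a G minor seventh chord.
F is the seventh of G minor seventh; seventh in the bass means third inversion (figured bass 4/2).

G minor seventh, third inversion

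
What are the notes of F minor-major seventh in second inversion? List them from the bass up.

F minor-major seventh is F–Ab–C–E. Second inversion puts the fifth (C) in the bass, with the remaining tones above: C, E, F, Ab.

C, E, F, Ab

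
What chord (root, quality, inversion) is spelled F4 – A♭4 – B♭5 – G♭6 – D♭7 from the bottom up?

Gb major ninth, third inversion

The pitch classes F, Ab, Bb, Gb, Db arrange in thirds as Gb–Bb–Db–F–Ab: a Gb major ninth chord.
With the seventh (F) in the bass, the chord is in third inversion.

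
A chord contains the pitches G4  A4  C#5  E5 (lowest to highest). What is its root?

G, A, C#, E are the tones of an A dominant seventh chord (A–C#–E–G), making A the root.

A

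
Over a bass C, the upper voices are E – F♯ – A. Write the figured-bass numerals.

4/3

The notes C, E, F#, A stack in thirds as F#–A–C–E — an F# half-diminished seventh chord. The bass C is the fifth, so this is second inversion: figured 4/3.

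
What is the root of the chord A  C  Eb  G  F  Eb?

Reordering A, C, Eb, G, F into stacked thirds gives F–A–C–Eb–G; the bottom of that stack, F, is the root.

F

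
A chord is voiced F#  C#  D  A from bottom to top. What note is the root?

F#, C#, D, A are the tones of a D major seventh chord (D–F#–A–C#), making D the root.

D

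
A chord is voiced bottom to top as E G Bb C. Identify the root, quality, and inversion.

C dominant seventh, first inversion

The distinct note names are E, G, Bb, C. Stacked in thirds they read C–E–G–Bb, which is a dominant seventh chord on C.
With the third (E) in the bass, the chord is in first inversion (figured bass 6/5).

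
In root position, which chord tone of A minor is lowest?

A minor is A–C–E. Root position places the root in the bass: A.

A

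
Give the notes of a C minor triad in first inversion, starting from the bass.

C minor is C–Eb–G. First inversion puts the third (Eb) in the bass, with the remaining tones above: Eb, G, C.

Eb, G, C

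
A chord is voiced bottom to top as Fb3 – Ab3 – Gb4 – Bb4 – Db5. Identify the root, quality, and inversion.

Gb dominant ninth, third inversion

The pitch classes Fb, Ab, Gb, Bb, Db arrange in thirds as Gb–Bb–Db–Fb–Ab: a Gb dominant ninth chord.
The lowest note is Fb, the seventh of the chord, so this is third inversion.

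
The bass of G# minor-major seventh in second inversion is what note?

The fifth of G# minor-major seventh (G#–B–D#–F##) is D#; that is the bass in second inversion.

D#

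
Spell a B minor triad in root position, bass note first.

Spelling B minor: B–D–F#. In root position the root is bass, giving B, D, F# from the bottom.

B, D, F#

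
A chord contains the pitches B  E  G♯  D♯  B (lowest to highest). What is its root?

E

Reordering B, E, G#, D# into stacked thirds gives E–G#–B–D#; the bottom of that stack, E, is the root.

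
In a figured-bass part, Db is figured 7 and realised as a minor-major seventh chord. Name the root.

Db

The figures 7 mean the root of the chord is in the bass. If Db is the root of a minor-major seventh chord, the root is Db (chord tones Db–Fb–Ab–C).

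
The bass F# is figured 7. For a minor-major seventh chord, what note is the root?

The figures 7 mean the root of the chord is in the bass. If F# is the root of a minor-major seventh chord, the root is F# (chord tones F#–A–C#–E#).

F#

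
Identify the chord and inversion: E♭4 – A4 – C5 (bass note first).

A diminished, second inversion

The distinct note names are Eb, A, C. Stacked in thirds they read A–C–Eb, which is a diminished triad on A.
With the fifth (Eb) in the bass, the chord is in second inversion (figured bass 6/4).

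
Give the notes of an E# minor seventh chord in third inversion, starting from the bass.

Spelling E# minor seventh: E#–G#–B#–D#. In third inversion the seventh is bass, giving D#, E#, G#, B# from the bottom.

D#, E#, G#, B#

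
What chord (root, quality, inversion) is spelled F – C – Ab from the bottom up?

F minor, root position

The distinct note names are F, C, Ab. Stacked in thirds they read F–Ab–C, which is a minor triad on F.
The lowest note is F, the root of the chord, so this is root position (figured bass 5/3).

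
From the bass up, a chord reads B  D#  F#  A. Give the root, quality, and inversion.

The distinct note names are B, D#, F#, A. Stacked in thirds they read B–D#–F#–A, which is a dominant seventh chord on B.
With the root (B) in the bass, the chord is in root position (figured bass 7).

B dominant seventh, root position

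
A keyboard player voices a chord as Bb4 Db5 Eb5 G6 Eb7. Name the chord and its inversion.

Eb dominant seventh, second inversion

The pitch classes Bb, Db, Eb, G arrange in thirds as Eb–G–Bb–Db: an Eb dominant seventh chord.
With the fifth (Bb) in the bass, the chord is in second inversion (figured bass 4/3).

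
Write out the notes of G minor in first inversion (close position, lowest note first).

G minor is G–Bb–D. First inversion puts the third (Bb) in the bass, with the remaining tones above: Bb, D, G.

Bb, D, G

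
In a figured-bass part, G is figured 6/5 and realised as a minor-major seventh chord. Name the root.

The figures 6/5 mean the third of the chord is in the bass. If G is the third of a minor-major seventh chord, the root is E (chord tones E–G–B–D#).

E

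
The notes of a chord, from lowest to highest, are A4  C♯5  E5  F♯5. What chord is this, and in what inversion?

F# minor seventh, first inversion

The distinct note names are A, C#, E, F#. Stacked in thirds they read F#–A–C#–E, which is a minor seventh chord on F#.
A is the third of F# minor seventh; third in the bass means first inversion (figured bass 6/5).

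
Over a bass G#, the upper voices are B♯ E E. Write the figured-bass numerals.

6

The notes G#, B#, E stack in thirds as E–G#–B# — an E augmented triad. The bass G# is the third, so this is first inversion: figured 6.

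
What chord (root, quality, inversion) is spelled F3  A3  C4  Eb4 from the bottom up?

The distinct note names are F, A, C, Eb. Stacked in thirds they read F–A–C–Eb, which is a dominant seventh chord on F.
The lowest note is F, the root of the chord, so this is root position (figured bass 7).

F dominant seventh, root position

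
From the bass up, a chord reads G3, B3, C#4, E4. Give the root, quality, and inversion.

The distinct note names are G, B, C#, E. Stacked in thirds they read C#–E–G–B, which is a half-diminished seventh chord on C#.
The lowest note is G, the fifth of the chord, so this is second inversion (figured bass 4/3).

C# half-diminished seventh, second inversion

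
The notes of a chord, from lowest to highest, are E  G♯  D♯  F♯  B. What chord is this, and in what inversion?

E major ninth, root position

Reducing to letter names: E, G#, D#, F#, B. These stack in thirds as E–G#–B–D#–F# — an E major ninth chord.
The lowest note is E, the root of the chord, so this is root position.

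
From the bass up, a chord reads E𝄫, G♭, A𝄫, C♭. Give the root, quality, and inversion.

The pitch classes Ebb, Gb, Abb, Cb arrange in thirds as Abb–Cb–Ebb–Gb: an Abb major seventh chord.
Ebb is the fifth of Abb major seventh; fifth in the bass means second inversion (figured bass 4/3).

Abb major seventh, second inversion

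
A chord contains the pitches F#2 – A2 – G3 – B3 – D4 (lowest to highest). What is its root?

The distinct letter names are F#, A, G, B, D. Arranged as a stack of thirds they read G–B–D–F#–A, so G is the root (a G major ninth chord).

G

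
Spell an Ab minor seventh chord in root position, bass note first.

Spelling Ab minor seventh: Ab–Cb–Eb–Gb. In root position the root is bass, giving Ab, Cb, Eb, Gb from the bottom.

Ab, Cb, Eb, Gb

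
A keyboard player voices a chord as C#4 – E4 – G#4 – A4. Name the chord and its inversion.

A major seventh, first inversion

The distinct note names are C#, E, G#, A. Stacked in thirds they read A–C#–E–G#, which is a major seventh chord on A.
The lowest note is C#, the third of the chord, so this is first inversion (figured bass 6/5).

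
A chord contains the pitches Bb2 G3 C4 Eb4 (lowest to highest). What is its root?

C

Bb, G, C, Eb are the tones of a C minor seventh chord (C–Eb–G–Bb), making C the root.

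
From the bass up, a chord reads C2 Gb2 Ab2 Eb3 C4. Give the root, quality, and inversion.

Ab dominant seventh, first inversion

The pitch classes C, Gb, Ab, Eb arrange in thirds as Ab–C–Eb–Gb: an Ab dominant seventh chord.
With the third (C) in the bass, the chord is in first inversion (figured bass 6/5).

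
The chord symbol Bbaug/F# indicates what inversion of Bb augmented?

Bbaug/F# means Bb augmented with F# in the bass. F# is the fifth of Bb augmented (Bb–D–F#), so this is second inversion.

second inversion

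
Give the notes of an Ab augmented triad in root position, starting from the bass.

Spelling Ab augmented: Ab–C–E. In root position the root is bass, giving Ab, C, E from the bottom.

Ab, C, E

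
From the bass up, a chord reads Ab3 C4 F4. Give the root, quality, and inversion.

F minor, first inversion

Reducing to letter names: Ab, C, F. These stack in thirds as F–Ab–C — an F minor triad.
With the third (Ab) in the bass, the chord is in first inversion (figured bass 6).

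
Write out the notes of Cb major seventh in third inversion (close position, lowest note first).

Cb major seventh is Cb–Eb–Gb–Bb. Third inversion puts the seventh (Bb) in the bass, with the remaining tones above: Bb, Cb, Eb, Gb.

Bb, Cb, Eb, Gb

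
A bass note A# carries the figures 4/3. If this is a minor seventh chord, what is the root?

D#

The figures 4/3 mean the fifth of the chord is in the bass. If A# is the fifth of a minor seventh chord, the root is D# (chord tones D#–F#–A#–C#).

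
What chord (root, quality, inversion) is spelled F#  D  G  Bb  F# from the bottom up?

G minor-major seventh, third inversion

Reducing to letter names: F#, D, G, Bb. These stack in thirds as G–Bb–D–F# — a G minor-major seventh chord.
The lowest note is F#, the seventh of the chord, so this is third inversion (figured bass 4/2).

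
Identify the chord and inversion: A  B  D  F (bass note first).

B half-diminished seventh, third inversion

Reducing to letter names: A, B, D, F. These stack in thirds as B–D–F–A — a B half-diminished seventh chord.
A is the seventh of B half-diminished seventh; seventh in the bass means third inversion (figured bass 4/2).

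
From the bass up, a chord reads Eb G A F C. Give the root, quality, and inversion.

F dominant ninth, third inversion

The distinct note names are Eb, G, A, F, C. Stacked in thirds they read F–A–C–Eb–G, which is a dominant ninth chord on F.
Eb is the seventh of F dominant ninth; seventh in the bass means third inversion.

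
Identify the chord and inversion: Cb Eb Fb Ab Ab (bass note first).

The distinct note names are Cb, Eb, Fb, Ab. Stacked in thirds they read Fb–Ab–Cb–Eb, which is a major seventh chord on Fb.
With the fifth (Cb) in the bass, the chord is in second inversion (figured bass 4/3).

Fb major seventh, second inversion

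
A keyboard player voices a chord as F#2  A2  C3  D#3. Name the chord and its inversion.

D# diminished seventh, first inversion

The distinct note names are F#, A, C, D#. Stacked in thirds they read D#–F#–A–C, which is a diminished seventh chord on D#.
With the third (F#) in the bass, the chord is in first inversion (figured bass 6/5).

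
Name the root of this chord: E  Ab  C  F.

F

E, Ab, C, F are the tones of an F minor-major seventh chord (F–Ab–C–E), making F the root.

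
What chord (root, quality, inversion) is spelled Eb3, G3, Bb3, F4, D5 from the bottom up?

Eb major ninth, root position

The distinct note names are Eb, G, Bb, F, D. Stacked in thirds they read Eb–G–Bb–D–F, which is a major ninth chord on Eb.
With the root (Eb) in the bass, the chord is in root position.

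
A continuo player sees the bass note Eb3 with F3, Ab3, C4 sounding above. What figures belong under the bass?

4/2

The notes Eb, F, Ab, C stack in thirds as F–Ab–C–Eb — an F minor seventh chord. The bass Eb is the seventh, so this is third inversion: figured 4/2.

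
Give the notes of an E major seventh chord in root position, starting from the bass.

The chord tones are E–G#–B–D#. With the root (E) lowest for root position: E, G#, B, D#.

E, G#, B, D#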